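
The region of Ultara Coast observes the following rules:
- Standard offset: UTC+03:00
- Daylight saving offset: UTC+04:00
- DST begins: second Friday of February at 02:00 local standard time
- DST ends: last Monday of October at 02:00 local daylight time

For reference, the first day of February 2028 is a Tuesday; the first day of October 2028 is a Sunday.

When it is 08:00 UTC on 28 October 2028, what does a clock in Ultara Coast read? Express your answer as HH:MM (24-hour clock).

12:00

1 February 2028 is a Tuesday, so the first Friday is February 4 and the second is February 11.
1 October 2028 is a Sunday, so Mondays fall on 2, 9, 16, 23, 30; the last is October 30.
At the standard offset (UTC+03:00), 08:00 UTC + 3h = 11:00 Ultara Coast standard time.
The standard-time date in Ultara Coast, 28 October 2028, falls between 11 February and 30 October, so daylight saving is in effect and Ultara Coast is at UTC+04:00.
08:00 UTC + 4h = 12:00 local.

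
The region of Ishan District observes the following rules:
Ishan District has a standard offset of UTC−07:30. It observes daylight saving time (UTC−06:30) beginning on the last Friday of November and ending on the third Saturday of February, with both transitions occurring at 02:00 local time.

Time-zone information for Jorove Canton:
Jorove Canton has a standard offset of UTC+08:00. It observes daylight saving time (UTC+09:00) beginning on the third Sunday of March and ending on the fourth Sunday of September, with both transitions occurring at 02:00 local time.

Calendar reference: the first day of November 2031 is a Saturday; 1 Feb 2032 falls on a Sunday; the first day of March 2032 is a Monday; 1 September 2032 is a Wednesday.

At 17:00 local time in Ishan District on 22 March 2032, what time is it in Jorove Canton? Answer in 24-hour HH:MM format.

1 November 2031 is a Saturday, so Fridays fall on 7, 14, 21, 28; the last is November 28.
1 February 2032 is a Sunday, so the first Saturday is February 7 and the third is February 21.
Daylight saving runs 28 November 2031 – 21 February 2032; 22 March 2032 is outside that window, so Ishan District is on standard time at UTC−07:30.
17:00 Ishan District + 7h30m = 00:30 UTC (rolling into the next day, 23 March 2032).
1 March 2032 is a Monday, so the first Sunday is March 7 and the third is March 21.
1 September 2032 is a Wednesday, so the first Sunday is September 5 and the fourth is September 26.
At the standard offset (UTC+08:00), 00:30 UTC + 8h = 08:30 Jorove Canton standard time.
The standard-time date in Jorove Canton, 23 March 2032, lies within the daylight-saving period (21 March – 26 September), so Jorove Canton is on daylight time, UTC+09:00.
00:30 UTC + 9h = 09:30 Jorove Canton.

09:30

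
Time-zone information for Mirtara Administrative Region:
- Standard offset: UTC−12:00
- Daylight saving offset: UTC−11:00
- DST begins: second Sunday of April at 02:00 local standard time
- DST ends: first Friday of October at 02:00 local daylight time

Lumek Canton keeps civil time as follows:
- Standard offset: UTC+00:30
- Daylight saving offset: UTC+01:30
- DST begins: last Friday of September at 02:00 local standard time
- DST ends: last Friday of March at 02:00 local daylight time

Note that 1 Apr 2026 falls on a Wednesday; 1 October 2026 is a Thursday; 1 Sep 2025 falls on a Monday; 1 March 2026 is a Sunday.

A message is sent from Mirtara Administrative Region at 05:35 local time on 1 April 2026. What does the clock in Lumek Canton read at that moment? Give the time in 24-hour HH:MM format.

1 April 2026 is a Wednesday, so the first Sunday is April 5 and the second is April 12.
1 October 2026 is a Thursday, so the first Friday is October 2.
Daylight saving runs 12 April – 2 October; 1 April 2026 is outside that window, so Mirtara Administrative Region is on standard time at UTC−12:00.
05:35 Mirtara Administrative Region + 12h = 17:35 UTC.
1 September 2025 is a Monday, so Fridays fall on 5, 12, 19, 26; the last is September 26.
1 March 2026 is a Sunday, so Fridays fall on 6, 13, 20, 27; the last is March 27.
At the standard offset (UTC+00:30), 17:35 UTC + 0h30m = 18:05 Lumek Canton standard time.
The standard-time date in Lumek Canton, 1 April 2026, is outside the daylight-saving period (26 September 2025 – 27 March 2026), so Lumek Canton is on standard time, UTC+00:30.
17:35 UTC + 0h30m = 18:05 Lumek Canton.

18:05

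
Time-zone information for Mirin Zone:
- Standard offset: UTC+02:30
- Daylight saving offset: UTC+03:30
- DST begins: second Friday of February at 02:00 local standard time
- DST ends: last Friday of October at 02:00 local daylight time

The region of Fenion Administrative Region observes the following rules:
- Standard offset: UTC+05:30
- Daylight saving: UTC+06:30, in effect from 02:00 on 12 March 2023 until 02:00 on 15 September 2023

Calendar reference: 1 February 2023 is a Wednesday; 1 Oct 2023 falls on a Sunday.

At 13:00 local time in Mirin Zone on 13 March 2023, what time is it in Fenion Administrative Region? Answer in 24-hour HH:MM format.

1 February 2023 is a Wednesday, so the first Friday is February 3 and the second is February 10.
1 October 2023 is a Sunday, so Fridays fall on 6, 13, 20, 27; the last is October 27.
13 March 2023 lies within the daylight-saving period (10 February – 27 October), so Mirin Zone is on daylight time, UTC+03:30.
13:00 Mirin Zone − 3h30m = 09:30 UTC.
At the standard offset (UTC+05:30), 09:30 UTC + 5h30m = 15:00 Fenion Administrative Region standard time.
The standard-time date in Fenion Administrative Region, 13 March 2023, falls between 12 March and 15 September, so daylight saving is in effect and Fenion Administrative Region is at UTC+06:30.
09:30 UTC + 6h30m = 16:00 Fenion Administrative Region.

16:00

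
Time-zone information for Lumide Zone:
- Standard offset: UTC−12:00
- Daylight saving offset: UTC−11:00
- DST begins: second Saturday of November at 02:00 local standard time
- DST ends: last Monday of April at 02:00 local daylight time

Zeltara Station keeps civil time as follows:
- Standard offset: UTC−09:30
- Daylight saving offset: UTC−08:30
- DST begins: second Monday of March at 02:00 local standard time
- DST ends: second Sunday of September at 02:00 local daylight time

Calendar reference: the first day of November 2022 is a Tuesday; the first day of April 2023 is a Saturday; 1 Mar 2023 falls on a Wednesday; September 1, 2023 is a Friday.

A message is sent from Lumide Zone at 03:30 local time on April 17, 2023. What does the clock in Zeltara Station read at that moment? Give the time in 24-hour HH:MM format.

1 November 2022 is a Tuesday, so the first Saturday is November 5 and the second is November 12.
1 April 2023 is a Saturday, so Mondays fall on 3, 10, 17, 24; the last is April 24.
Daylight saving runs 12 November 2022 – 24 April 2023; April 17, 2023 is inside that window, so Lumide Zone is at UTC−11:00.
03:30 Lumide Zone + 11h = 14:30 UTC.
1 March 2023 is a Wednesday, so the first Monday is March 6 and the second is March 13.
1 September 2023 is a Friday, so the first Sunday is September 3 and the second is September 10.
At the standard offset (UTC−09:30), 14:30 UTC − 9h30m = 05:00 Zeltara Station standard time.
The standard-time date in Zeltara Station, April 17, 2023, lies within the daylight-saving period (13 March – 10 September), so Zeltara Station is on daylight time, UTC−08:30.
14:30 UTC − 8h30m = 06:00 Zeltara Station.

06:00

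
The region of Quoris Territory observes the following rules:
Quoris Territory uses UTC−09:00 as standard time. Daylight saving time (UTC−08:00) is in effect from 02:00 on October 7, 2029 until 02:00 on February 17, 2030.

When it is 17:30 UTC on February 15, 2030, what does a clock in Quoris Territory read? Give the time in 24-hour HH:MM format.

09:30

At the standard offset (UTC−09:00), 17:30 UTC − 9h = 08:30 Quoris Territory standard time.
The standard-time date in Quoris Territory, February 15, 2030, lies within the daylight-saving period (7 October 2029 – 17 February 2030), so Quoris Territory is on daylight time, UTC−08:00.
17:30 UTC − 8h = 09:30 local.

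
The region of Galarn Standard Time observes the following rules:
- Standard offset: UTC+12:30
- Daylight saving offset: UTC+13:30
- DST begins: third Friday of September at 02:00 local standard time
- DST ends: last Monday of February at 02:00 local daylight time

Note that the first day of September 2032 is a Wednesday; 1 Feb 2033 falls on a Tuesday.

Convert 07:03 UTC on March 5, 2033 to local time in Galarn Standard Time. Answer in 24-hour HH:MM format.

19:33

1 September 2032 is a Wednesday, so the first Friday is September 3 and the third is September 17.
1 February 2033 is a Tuesday, so Mondays fall on 7, 14, 21, 28; the last is February 28.
At the standard offset (UTC+12:30), 07:03 UTC + 12h30m = 19:33 Galarn Standard Time standard time.
Daylight saving runs 17 September 2032 – 28 February 2033; the standard-time date in Galarn Standard Time, March 5, 2033, is outside that window, so Galarn Standard Time is on standard time at UTC+12:30.
07:03 UTC + 12h30m = 19:33 local.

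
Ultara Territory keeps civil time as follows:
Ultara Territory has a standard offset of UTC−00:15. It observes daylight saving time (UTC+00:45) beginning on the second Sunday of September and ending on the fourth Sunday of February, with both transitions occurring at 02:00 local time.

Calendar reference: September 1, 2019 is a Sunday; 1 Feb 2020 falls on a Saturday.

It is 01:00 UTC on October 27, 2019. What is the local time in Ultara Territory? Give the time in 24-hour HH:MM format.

01:45

1 September 2019 is a Sunday, so the first Sunday is September 1 and the second is September 8.
1 February 2020 is a Saturday, so the first Sunday is February 2 and the fourth is February 23.
At the standard offset (UTC−00:15), 01:00 UTC − 0h15m = 00:45 Ultara Territory standard time.
Daylight saving runs 8 September 2019 – 23 February 2020; the standard-time date in Ultara Territory, October 27, 2019, is inside that window, so Ultara Territory is at UTC+00:45.
01:00 UTC + 0h45m = 01:45 local.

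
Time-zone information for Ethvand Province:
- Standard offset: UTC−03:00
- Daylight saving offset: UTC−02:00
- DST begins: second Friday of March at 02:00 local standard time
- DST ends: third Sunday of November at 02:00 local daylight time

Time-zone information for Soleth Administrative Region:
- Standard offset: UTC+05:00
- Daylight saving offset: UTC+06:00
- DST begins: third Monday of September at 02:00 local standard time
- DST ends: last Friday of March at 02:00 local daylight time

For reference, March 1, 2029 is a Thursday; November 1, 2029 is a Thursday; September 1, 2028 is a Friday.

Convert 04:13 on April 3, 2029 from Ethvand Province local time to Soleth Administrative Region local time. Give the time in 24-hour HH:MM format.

11:13

1 March 2029 is a Thursday, so the first Friday is March 2 and the second is March 9.
1 November 2029 is a Thursday, so the first Sunday is November 4 and the third is November 18.
April 3, 2029 lies within the daylight-saving period (9 March – 18 November), so Ethvand Province is on daylight time, UTC−02:00.
04:13 Ethvand Province + 2h = 06:13 UTC.
1 September 2028 is a Friday, so the first Monday is September 4 and the third is September 18.
1 March 2029 is a Thursday, so Fridays fall on 2, 9, 16, 23, 30; the last is March 30.
At the standard offset (UTC+05:00), 06:13 UTC + 5h = 11:13 Soleth Administrative Region standard time.
Daylight saving runs 18 September 2028 – 30 March 2029; the standard-time date in Soleth Administrative Region, April 3, 2029, is outside that window, so Soleth Administrative Region is on standard time at UTC+05:00.
06:13 UTC + 5h = 11:13 Soleth Administrative Region.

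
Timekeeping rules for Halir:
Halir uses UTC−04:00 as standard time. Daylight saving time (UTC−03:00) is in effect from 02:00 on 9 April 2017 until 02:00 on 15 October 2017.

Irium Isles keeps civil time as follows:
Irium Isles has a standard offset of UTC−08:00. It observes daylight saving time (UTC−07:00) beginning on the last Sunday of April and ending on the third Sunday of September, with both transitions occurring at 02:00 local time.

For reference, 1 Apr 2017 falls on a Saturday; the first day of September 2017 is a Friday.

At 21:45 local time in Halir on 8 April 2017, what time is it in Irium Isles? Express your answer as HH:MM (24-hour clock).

Daylight saving runs 9 April – 15 October; 8 April 2017 is outside that window, so Halir is on standard time at UTC−04:00.
21:45 Halir + 4h = 01:45 UTC (rolling into the next day, 9 April 2017).
1 April 2017 is a Saturday, so Sundays fall on 2, 9, 16, 23, 30; the last is April 30.
1 September 2017 is a Friday, so the first Sunday is September 3 and the third is September 17.
At the standard offset (UTC−08:00), 01:45 UTC − 8h = 17:45 Irium Isles standard time (rolling into the previous day, 8 April 2017).
Daylight saving runs 30 April – 17 September; the standard-time date in Irium Isles, 8 April 2017, is outside that window, so Irium Isles is on standard time at UTC−08:00.
01:45 UTC − 8h = 17:45 Irium Isles (rolling into the previous day, 8 April 2017).

17:45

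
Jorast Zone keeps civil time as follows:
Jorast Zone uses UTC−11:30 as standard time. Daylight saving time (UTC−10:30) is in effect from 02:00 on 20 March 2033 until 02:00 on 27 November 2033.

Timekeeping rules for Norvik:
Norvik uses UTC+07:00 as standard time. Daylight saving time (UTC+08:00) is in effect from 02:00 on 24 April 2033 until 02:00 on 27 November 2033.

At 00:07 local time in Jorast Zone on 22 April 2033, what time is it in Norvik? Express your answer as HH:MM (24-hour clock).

22 April 2033 lies within the daylight-saving period (20 March – 27 November), so Jorast Zone is on daylight time, UTC−10:30.
00:07 Jorast Zone + 10h30m = 10:37 UTC.
At the standard offset (UTC+07:00), 10:37 UTC + 7h = 17:37 Norvik standard time.
Daylight saving runs 24 April – 27 November; the standard-time date in Norvik, 22 April 2033, is outside that window, so Norvik is on standard time at UTC+07:00.
10:37 UTC + 7h = 17:37 Norvik.

17:37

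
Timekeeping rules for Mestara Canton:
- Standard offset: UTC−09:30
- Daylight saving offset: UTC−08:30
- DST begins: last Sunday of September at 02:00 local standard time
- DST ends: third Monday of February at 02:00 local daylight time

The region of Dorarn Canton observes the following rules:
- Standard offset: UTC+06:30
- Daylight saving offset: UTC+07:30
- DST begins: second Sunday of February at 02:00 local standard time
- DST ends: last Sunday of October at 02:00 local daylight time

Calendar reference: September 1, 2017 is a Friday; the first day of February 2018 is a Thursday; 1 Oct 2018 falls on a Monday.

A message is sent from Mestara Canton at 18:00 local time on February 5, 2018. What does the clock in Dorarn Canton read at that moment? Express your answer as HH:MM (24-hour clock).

09:00

1 September 2017 is a Friday, so Sundays fall on 3, 10, 17, 24; the last is September 24.
1 February 2018 is a Thursday, so the first Monday is February 5 and the third is February 19.
Daylight saving runs 24 September 2017 – 19 February 2018; February 5, 2018 is inside that window, so Mestara Canton is at UTC−08:30.
18:00 Mestara Canton + 8h30m = 02:30 UTC (rolling into the next day, 6 February 2018).
1 February 2018 is a Thursday, so the first Sunday is February 4 and the second is February 11.
1 October 2018 is a Monday, so Sundays fall on 7, 14, 21, 28; the last is October 28.
At the standard offset (UTC+06:30), 02:30 UTC + 6h30m = 09:00 Dorarn Canton standard time.
The standard-time date in Dorarn Canton, February 6, 2018, does not fall between 11 February and 28 October, so daylight saving is not in effect and Dorarn Canton is at UTC+06:30.
02:30 UTC + 6h30m = 09:00 Dorarn Canton.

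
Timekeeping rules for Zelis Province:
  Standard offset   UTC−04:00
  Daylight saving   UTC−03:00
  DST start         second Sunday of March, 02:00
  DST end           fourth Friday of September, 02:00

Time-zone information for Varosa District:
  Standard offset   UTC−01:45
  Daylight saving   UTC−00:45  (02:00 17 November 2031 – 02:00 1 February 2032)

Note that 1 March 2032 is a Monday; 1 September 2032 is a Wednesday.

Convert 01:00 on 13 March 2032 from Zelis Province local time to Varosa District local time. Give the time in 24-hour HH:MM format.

1 March 2032 is a Monday, so the first Sunday is March 7 and the second is March 14.
1 September 2032 is a Wednesday, so the first Friday is September 3 and the fourth is September 24.
13 March 2032 does not fall between 14 March and 24 September, so daylight saving is not in effect and Zelis Province is at UTC−04:00.
01:00 Zelis Province + 4h = 05:00 UTC.
At the standard offset (UTC−01:45), 05:00 UTC − 1h45m = 03:15 Varosa District standard time.
The standard-time date in Varosa District, 13 March 2032, is outside the daylight-saving period (17 November 2031 – 1 February 2032), so Varosa District is on standard time, UTC−01:45.
05:00 UTC − 1h45m = 03:15 Varosa District.

03:15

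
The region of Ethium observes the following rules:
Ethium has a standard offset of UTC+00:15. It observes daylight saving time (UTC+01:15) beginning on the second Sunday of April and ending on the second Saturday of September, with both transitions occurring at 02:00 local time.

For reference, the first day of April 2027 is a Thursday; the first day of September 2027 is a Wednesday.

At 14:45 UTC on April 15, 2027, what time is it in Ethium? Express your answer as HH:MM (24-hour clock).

16:00

1 April 2027 is a Thursday, so the first Sunday is April 4 and the second is April 11.
1 September 2027 is a Wednesday, so the first Saturday is September 4 and the second is September 11.
At the standard offset (UTC+00:15), 14:45 UTC + 0h15m = 15:00 Ethium standard time.
The standard-time date in Ethium, April 15, 2027, lies within the daylight-saving period (11 April – 11 September), so Ethium is on daylight time, UTC+01:15.
14:45 UTC + 1h15m = 16:00 local.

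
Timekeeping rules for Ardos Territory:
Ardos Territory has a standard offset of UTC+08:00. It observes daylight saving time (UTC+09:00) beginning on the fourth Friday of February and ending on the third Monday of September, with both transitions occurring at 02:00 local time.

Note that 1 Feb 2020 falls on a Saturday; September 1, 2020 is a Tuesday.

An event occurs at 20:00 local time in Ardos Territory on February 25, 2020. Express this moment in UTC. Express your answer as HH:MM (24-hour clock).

1 February 2020 is a Saturday, so the first Friday is February 7 and the fourth is February 28.
1 September 2020 is a Tuesday, so the first Monday is September 7 and the third is September 21.
February 25, 2020 is outside the daylight-saving period (28 February – 21 September), so Ardos Territory is on standard time, UTC+08:00.
20:00 local − 8h = 12:00 UTC.

12:00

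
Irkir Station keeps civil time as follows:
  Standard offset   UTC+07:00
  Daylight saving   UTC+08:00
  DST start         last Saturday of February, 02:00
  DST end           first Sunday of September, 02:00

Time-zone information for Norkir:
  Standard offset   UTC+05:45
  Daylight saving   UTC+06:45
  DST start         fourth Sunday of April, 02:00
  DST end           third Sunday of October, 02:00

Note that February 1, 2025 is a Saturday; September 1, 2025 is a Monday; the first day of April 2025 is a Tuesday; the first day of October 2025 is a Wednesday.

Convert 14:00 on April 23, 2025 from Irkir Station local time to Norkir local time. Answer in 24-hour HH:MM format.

1 February 2025 is a Saturday, so Saturdays fall on 1, 8, 15, 22; the last is February 22.
1 September 2025 is a Monday, so the first Sunday is September 7.
April 23, 2025 lies within the daylight-saving period (22 February – 7 September), so Irkir Station is on daylight time, UTC+08:00.
14:00 Irkir Station − 8h = 06:00 UTC.
1 April 2025 is a Tuesday, so the first Sunday is April 6 and the fourth is April 27.
1 October 2025 is a Wednesday, so the first Sunday is October 5 and the third is October 19.
At the standard offset (UTC+05:45), 06:00 UTC + 5h45m = 11:45 Norkir standard time.
Daylight saving runs 27 April – 19 October; the standard-time date in Norkir, April 23, 2025, is outside that window, so Norkir is on standard time at UTC+05:45.
06:00 UTC + 5h45m = 11:45 Norkir.

11:45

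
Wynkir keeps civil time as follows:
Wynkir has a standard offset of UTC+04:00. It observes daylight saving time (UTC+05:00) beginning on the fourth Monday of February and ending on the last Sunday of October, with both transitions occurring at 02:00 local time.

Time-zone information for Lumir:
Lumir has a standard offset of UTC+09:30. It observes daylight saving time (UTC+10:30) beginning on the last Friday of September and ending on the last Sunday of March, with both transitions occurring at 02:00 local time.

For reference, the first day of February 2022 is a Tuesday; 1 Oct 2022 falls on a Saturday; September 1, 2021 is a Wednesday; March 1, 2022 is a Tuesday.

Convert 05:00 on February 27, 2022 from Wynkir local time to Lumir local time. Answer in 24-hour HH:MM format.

11:30

1 February 2022 is a Tuesday, so the first Monday is February 7 and the fourth is February 28.
1 October 2022 is a Saturday, so Sundays fall on 2, 9, 16, 23, 30; the last is October 30.
February 27, 2022 does not fall between 28 February and 30 October, so daylight saving is not in effect and Wynkir is at UTC+04:00.
05:00 Wynkir − 4h = 01:00 UTC.
1 September 2021 is a Wednesday, so Fridays fall on 3, 10, 17, 24; the last is September 24.
1 March 2022 is a Tuesday, so Sundays fall on 6, 13, 20, 27; the last is March 27.
At the standard offset (UTC+09:30), 01:00 UTC + 9h30m = 10:30 Lumir standard time.
The standard-time date in Lumir, February 27, 2022, falls between 24 September 2021 and 27 March 2022, so daylight saving is in effect and Lumir is at UTC+10:30.
01:00 UTC + 10h30m = 11:30 Lumir.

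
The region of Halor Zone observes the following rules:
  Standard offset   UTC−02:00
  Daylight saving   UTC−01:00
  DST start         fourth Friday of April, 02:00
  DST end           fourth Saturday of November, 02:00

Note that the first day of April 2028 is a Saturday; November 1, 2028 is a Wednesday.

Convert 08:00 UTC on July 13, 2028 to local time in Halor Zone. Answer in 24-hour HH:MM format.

07:00

1 April 2028 is a Saturday, so the first Friday is April 7 and the fourth is April 28.
1 November 2028 is a Wednesday, so the first Saturday is November 4 and the fourth is November 25.
At the standard offset (UTC−02:00), 08:00 UTC − 2h = 06:00 Halor Zone standard time.
The standard-time date in Halor Zone, July 13, 2028, lies within the daylight-saving period (28 April – 25 November), so Halor Zone is on daylight time, UTC−01:00.
08:00 UTC − 1h = 07:00 local.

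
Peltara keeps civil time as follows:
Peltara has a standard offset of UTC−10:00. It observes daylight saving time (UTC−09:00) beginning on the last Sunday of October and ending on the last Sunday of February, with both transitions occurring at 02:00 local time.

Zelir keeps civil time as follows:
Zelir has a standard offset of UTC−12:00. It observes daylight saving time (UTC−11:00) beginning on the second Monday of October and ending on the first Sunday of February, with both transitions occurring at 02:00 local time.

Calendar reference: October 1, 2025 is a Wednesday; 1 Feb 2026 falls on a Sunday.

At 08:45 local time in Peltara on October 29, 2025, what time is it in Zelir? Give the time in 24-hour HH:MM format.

1 October 2025 is a Wednesday, so Sundays fall on 5, 12, 19, 26; the last is October 26.
1 February 2026 is a Sunday, so Sundays fall on 1, 8, 15, 22; the last is February 22.
Daylight saving runs 26 October 2025 – 22 February 2026; October 29, 2025 is inside that window, so Peltara is at UTC−09:00.
08:45 Peltara + 9h = 17:45 UTC.
1 October 2025 is a Wednesday, so the first Monday is October 6 and the second is October 13.
1 February 2026 is a Sunday, so the first Sunday is February 1.
At the standard offset (UTC−12:00), 17:45 UTC − 12h = 05:45 Zelir standard time.
The standard-time date in Zelir, October 29, 2025, falls between 13 October 2025 and 1 February 2026, so daylight saving is in effect and Zelir is at UTC−11:00.
17:45 UTC − 11h = 06:45 Zelir.

06:45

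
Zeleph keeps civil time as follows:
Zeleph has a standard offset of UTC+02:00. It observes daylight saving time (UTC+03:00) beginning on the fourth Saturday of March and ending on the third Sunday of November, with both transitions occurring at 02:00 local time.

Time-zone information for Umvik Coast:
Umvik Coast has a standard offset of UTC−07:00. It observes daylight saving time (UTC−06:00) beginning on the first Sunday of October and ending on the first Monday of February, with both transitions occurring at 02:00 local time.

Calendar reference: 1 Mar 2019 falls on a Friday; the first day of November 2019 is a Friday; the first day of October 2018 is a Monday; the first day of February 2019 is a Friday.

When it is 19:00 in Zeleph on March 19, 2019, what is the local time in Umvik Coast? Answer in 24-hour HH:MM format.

10:00

1 March 2019 is a Friday, so the first Saturday is March 2 and the fourth is March 23.
1 November 2019 is a Friday, so the first Sunday is November 3 and the third is November 17.
Daylight saving runs 23 March – 17 November; March 19, 2019 is outside that window, so Zeleph is on standard time at UTC+02:00.
19:00 Zeleph − 2h = 17:00 UTC.
1 October 2018 is a Monday, so the first Sunday is October 7.
1 February 2019 is a Friday, so the first Monday is February 4.
At the standard offset (UTC−07:00), 17:00 UTC − 7h = 10:00 Umvik Coast standard time.
Daylight saving runs 7 October 2018 – 4 February 2019; the standard-time date in Umvik Coast, March 19, 2019, is outside that window, so Umvik Coast is on standard time at UTC−07:00.
17:00 UTC − 7h = 10:00 Umvik Coast.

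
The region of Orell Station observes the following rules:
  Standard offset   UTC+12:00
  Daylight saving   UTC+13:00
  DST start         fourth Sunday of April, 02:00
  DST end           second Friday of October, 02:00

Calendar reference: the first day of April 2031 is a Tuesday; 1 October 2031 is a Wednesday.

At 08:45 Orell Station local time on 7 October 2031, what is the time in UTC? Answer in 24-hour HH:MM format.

1 April 2031 is a Tuesday, so the first Sunday is April 6 and the fourth is April 27.
1 October 2031 is a Wednesday, so the first Friday is October 3 and the second is October 10.
7 October 2031 falls between 27 April and 10 October, so daylight saving is in effect and Orell Station is at UTC+13:00.
08:45 local − 13h = 19:45 UTC (rolling into the previous day, 6 October 2031).

19:45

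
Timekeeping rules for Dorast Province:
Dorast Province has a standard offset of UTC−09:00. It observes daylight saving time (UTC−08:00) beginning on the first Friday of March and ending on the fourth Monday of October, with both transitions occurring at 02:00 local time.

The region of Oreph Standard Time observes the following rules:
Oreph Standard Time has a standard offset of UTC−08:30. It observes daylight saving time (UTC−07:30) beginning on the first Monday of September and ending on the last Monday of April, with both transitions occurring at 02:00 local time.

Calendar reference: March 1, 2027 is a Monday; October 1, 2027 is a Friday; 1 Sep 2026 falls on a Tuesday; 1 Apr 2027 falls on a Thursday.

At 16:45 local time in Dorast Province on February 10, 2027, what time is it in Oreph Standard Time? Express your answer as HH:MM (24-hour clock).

1 March 2027 is a Monday, so the first Friday is March 5.
1 October 2027 is a Friday, so the first Monday is October 4 and the fourth is October 25.
February 10, 2027 is outside the daylight-saving period (5 March – 25 October), so Dorast Province is on standard time, UTC−09:00.
16:45 Dorast Province + 9h = 01:45 UTC (rolling into the next day, 11 February 2027).
1 September 2026 is a Tuesday, so the first Monday is September 7.
1 April 2027 is a Thursday, so Mondays fall on 5, 12, 19, 26; the last is April 26.
At the standard offset (UTC−08:30), 01:45 UTC − 8h30m = 17:15 Oreph Standard Time standard time (rolling into the previous day, 10 February 2027).
The standard-time date in Oreph Standard Time, February 10, 2027, falls between 7 September 2026 and 26 April 2027, so daylight saving is in effect and Oreph Standard Time is at UTC−07:30.
01:45 UTC − 7h30m = 18:15 Oreph Standard Time (rolling into the previous day, 10 February 2027).

18:15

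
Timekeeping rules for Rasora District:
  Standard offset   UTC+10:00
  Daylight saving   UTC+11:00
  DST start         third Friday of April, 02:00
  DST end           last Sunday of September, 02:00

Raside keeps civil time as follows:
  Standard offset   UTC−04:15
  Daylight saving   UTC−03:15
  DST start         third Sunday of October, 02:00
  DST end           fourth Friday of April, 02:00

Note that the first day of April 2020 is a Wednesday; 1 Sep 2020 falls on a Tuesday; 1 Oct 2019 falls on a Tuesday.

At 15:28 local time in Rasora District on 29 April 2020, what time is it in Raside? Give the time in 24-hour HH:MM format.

1 April 2020 is a Wednesday, so the first Friday is April 3 and the third is April 17.
1 September 2020 is a Tuesday, so Sundays fall on 6, 13, 20, 27; the last is September 27.
29 April 2020 lies within the daylight-saving period (17 April – 27 September), so Rasora District is on daylight time, UTC+11:00.
15:28 Rasora District − 11h = 04:28 UTC.
1 October 2019 is a Tuesday, so the first Sunday is October 6 and the third is October 20.
1 April 2020 is a Wednesday, so the first Friday is April 3 and the fourth is April 24.
At the standard offset (UTC−04:15), 04:28 UTC − 4h15m = 00:13 Raside standard time.
The standard-time date in Raside, 29 April 2020, does not fall between 20 October 2019 and 24 April 2020, so daylight saving is not in effect and Raside is at UTC−04:15.
04:28 UTC − 4h15m = 00:13 Raside.

00:13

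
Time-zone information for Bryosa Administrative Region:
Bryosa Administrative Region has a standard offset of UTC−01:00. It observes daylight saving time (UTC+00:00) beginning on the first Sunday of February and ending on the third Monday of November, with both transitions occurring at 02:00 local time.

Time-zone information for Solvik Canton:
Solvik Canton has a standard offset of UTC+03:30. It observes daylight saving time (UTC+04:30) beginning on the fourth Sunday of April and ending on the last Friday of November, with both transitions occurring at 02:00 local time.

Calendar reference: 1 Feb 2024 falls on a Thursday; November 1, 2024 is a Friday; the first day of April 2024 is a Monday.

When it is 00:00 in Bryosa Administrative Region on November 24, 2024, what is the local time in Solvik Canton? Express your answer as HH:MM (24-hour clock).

1 February 2024 is a Thursday, so the first Sunday is February 4.
1 November 2024 is a Friday, so the first Monday is November 4 and the third is November 18.
November 24, 2024 is outside the daylight-saving period (4 February – 18 November), so Bryosa Administrative Region is on standard time, UTC−01:00.
00:00 Bryosa Administrative Region + 1h = 01:00 UTC.
1 April 2024 is a Monday, so the first Sunday is April 7 and the fourth is April 28.
1 November 2024 is a Friday, so Fridays fall on 1, 8, 15, 22, 29; the last is November 29.
At the standard offset (UTC+03:30), 01:00 UTC + 3h30m = 04:30 Solvik Canton standard time.
Daylight saving runs 28 April – 29 November; the standard-time date in Solvik Canton, November 24, 2024, is inside that window, so Solvik Canton is at UTC+04:30.
01:00 UTC + 4h30m = 05:30 Solvik Canton.

05:30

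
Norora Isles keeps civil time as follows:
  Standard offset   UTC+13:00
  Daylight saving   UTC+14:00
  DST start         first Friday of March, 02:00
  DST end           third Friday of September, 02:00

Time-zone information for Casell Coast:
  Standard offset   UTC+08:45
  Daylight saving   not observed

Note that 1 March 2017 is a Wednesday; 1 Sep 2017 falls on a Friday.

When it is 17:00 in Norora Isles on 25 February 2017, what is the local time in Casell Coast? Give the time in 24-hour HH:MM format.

1 March 2017 is a Wednesday, so the first Friday is March 3.
1 September 2017 is a Friday, so the first Friday is September 1 and the third is September 15.
25 February 2017 does not fall between 3 March and 15 September, so daylight saving is not in effect and Norora Isles is at UTC+13:00.
17:00 Norora Isles − 13h = 04:00 UTC.
Casell Coast stays on UTC+08:45 all year.
04:00 UTC + 8h45m = 12:45 Casell Coast.

12:45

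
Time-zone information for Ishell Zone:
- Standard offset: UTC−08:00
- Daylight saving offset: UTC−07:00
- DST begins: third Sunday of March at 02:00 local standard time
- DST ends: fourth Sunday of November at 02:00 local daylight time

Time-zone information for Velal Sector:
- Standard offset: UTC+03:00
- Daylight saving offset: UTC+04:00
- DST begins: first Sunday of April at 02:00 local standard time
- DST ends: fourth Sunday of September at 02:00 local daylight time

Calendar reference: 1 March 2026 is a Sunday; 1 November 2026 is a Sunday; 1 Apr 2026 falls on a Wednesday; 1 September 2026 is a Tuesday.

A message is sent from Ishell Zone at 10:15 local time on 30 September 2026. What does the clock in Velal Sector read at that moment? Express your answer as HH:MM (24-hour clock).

20:15

1 March 2026 is a Sunday, so the first Sunday is March 1 and the third is March 15.
1 November 2026 is a Sunday, so the first Sunday is November 1 and the fourth is November 22.
30 September 2026 lies within the daylight-saving period (15 March – 22 November), so Ishell Zone is on daylight time, UTC−07:00.
10:15 Ishell Zone + 7h = 17:15 UTC.
1 April 2026 is a Wednesday, so the first Sunday is April 5.
1 September 2026 is a Tuesday, so the first Sunday is September 6 and the fourth is September 27.
At the standard offset (UTC+03:00), 17:15 UTC + 3h = 20:15 Velal Sector standard time.
The standard-time date in Velal Sector, 30 September 2026, does not fall between 5 April and 27 September, so daylight saving is not in effect and Velal Sector is at UTC+03:00.
17:15 UTC + 3h = 20:15 Velal Sector.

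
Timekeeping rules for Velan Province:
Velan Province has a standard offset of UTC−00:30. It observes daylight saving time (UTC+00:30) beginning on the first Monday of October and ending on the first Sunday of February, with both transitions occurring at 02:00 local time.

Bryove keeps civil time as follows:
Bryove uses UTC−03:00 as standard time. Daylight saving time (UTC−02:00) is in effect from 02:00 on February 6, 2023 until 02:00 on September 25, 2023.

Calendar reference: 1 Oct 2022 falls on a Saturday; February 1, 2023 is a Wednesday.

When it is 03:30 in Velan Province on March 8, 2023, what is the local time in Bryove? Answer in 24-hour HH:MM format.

1 October 2022 is a Saturday, so the first Monday is October 3.
1 February 2023 is a Wednesday, so the first Sunday is February 5.
Daylight saving runs 3 October 2022 – 5 February 2023; March 8, 2023 is outside that window, so Velan Province is on standard time at UTC−00:30.
03:30 Velan Province + 0h30m = 04:00 UTC.
At the standard offset (UTC−03:00), 04:00 UTC − 3h = 01:00 Bryove standard time.
The standard-time date in Bryove, March 8, 2023, lies within the daylight-saving period (6 February – 25 September), so Bryove is on daylight time, UTC−02:00.
04:00 UTC − 2h = 02:00 Bryove.

02:00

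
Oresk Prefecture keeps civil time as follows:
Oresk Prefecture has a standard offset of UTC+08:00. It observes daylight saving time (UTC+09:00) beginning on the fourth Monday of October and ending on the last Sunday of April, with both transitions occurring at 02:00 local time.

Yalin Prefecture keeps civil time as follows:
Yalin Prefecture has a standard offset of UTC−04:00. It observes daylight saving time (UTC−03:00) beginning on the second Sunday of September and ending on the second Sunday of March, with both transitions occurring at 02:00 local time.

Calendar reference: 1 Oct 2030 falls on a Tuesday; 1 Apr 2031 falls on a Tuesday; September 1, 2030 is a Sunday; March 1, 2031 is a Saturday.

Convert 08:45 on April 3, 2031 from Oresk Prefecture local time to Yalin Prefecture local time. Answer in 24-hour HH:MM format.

19:45

1 October 2030 is a Tuesday, so the first Monday is October 7 and the fourth is October 28.
1 April 2031 is a Tuesday, so Sundays fall on 6, 13, 20, 27; the last is April 27.
April 3, 2031 falls between 28 October 2030 and 27 April 2031, so daylight saving is in effect and Oresk Prefecture is at UTC+09:00.
08:45 Oresk Prefecture − 9h = 23:45 UTC (rolling into the previous day, 2 April 2031).
1 September 2030 is a Sunday, so the first Sunday is September 1 and the second is September 8.
1 March 2031 is a Saturday, so the first Sunday is March 2 and the second is March 9.
At the standard offset (UTC−04:00), 23:45 UTC − 4h = 19:45 Yalin Prefecture standard time.
Daylight saving runs 8 September 2030 – 9 March 2031; the standard-time date in Yalin Prefecture, April 2, 2031, is outside that window, so Yalin Prefecture is on standard time at UTC−04:00.
23:45 UTC − 4h = 19:45 Yalin Prefecture.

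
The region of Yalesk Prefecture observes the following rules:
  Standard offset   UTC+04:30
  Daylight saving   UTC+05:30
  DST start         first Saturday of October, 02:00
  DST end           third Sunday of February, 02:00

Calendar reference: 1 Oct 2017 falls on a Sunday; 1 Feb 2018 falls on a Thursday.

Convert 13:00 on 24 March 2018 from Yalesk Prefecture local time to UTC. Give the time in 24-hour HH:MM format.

08:30

1 October 2017 is a Sunday, so the first Saturday is October 7.
1 February 2018 is a Thursday, so the first Sunday is February 4 and the third is February 18.
24 March 2018 is outside the daylight-saving period (7 October 2017 – 18 February 2018), so Yalesk Prefecture is on standard time, UTC+04:30.
13:00 local − 4h30m = 08:30 UTC.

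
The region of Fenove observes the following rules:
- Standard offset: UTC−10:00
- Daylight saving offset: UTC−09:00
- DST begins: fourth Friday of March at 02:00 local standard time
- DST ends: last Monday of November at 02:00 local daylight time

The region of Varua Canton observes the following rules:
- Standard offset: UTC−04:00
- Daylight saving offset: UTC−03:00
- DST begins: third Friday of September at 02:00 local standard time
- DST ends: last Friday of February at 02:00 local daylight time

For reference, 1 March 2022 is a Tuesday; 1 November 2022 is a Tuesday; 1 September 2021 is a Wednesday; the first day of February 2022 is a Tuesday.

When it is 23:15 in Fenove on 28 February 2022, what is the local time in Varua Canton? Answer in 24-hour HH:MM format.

05:15

1 March 2022 is a Tuesday, so the first Friday is March 4 and the fourth is March 25.
1 November 2022 is a Tuesday, so Mondays fall on 7, 14, 21, 28; the last is November 28.
28 February 2022 is outside the daylight-saving period (25 March – 28 November), so Fenove is on standard time, UTC−10:00.
23:15 Fenove + 10h = 09:15 UTC (rolling into the next day, 1 March 2022).
1 September 2021 is a Wednesday, so the first Friday is September 3 and the third is September 17.
1 February 2022 is a Tuesday, so Fridays fall on 4, 11, 18, 25; the last is February 25.
At the standard offset (UTC−04:00), 09:15 UTC − 4h = 05:15 Varua Canton standard time.
The standard-time date in Varua Canton, 1 March 2022, does not fall between 17 September 2021 and 25 February 2022, so daylight saving is not in effect and Varua Canton is at UTC−04:00.
09:15 UTC − 4h = 05:15 Varua Canton.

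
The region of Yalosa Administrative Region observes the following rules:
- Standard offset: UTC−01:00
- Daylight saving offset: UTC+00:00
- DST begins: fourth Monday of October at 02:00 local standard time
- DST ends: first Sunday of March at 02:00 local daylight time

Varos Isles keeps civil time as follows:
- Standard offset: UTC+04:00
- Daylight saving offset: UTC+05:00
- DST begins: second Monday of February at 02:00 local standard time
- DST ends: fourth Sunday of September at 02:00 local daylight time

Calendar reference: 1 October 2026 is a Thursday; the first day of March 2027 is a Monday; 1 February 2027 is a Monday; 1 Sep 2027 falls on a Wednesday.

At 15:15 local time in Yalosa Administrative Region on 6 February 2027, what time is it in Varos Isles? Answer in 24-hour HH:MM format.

19:15

1 October 2026 is a Thursday, so the first Monday is October 5 and the fourth is October 26.
1 March 2027 is a Monday, so the first Sunday is March 7.
Daylight saving runs 26 October 2026 – 7 March 2027; 6 February 2027 is inside that window, so Yalosa Administrative Region is at UTC+00:00.
15:15 Yalosa Administrative Region − 0h = 15:15 UTC.
1 February 2027 is a Monday, so the first Monday is February 1 and the second is February 8.
1 September 2027 is a Wednesday, so the first Sunday is September 5 and the fourth is September 26.
At the standard offset (UTC+04:00), 15:15 UTC + 4h = 19:15 Varos Isles standard time.
The standard-time date in Varos Isles, 6 February 2027, does not fall between 8 February and 26 September, so daylight saving is not in effect and Varos Isles is at UTC+04:00.
15:15 UTC + 4h = 19:15 Varos Isles.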